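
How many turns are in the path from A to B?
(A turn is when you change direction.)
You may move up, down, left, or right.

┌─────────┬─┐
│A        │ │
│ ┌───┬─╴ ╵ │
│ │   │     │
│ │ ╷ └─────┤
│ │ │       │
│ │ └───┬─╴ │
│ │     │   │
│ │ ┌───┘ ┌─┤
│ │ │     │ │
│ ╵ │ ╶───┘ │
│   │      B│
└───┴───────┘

Directions: down, down, down, down, down, right, up, up, up, up, right, down, right, right, right, down, left, down, left, left, down, right, right, right
Number of turns: 11

Solution:

┌─────────┬─┐
│A        │ │
│ ┌───┬─╴ ╵ │
│↓│↱ ↓│     │
│ │ ╷ └─────┤
│↓│↑│↳ → → ↓│
│ │ └───┬─╴ │
│↓│↑    │↓ ↲│
│ │ ┌───┘ ┌─┤
│↓│↑│↓ ← ↲│ │
│ ╵ │ ╶───┘ │
│↳ ↑│↳ → → B│
└───┴───────┘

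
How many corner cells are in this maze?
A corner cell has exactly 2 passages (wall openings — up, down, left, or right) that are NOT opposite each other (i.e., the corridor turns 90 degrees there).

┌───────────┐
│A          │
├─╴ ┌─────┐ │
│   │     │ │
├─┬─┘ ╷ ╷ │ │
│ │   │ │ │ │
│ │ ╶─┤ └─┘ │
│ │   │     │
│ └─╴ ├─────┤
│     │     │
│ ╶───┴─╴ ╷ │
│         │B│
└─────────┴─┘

Counting corner cells (2 non-opposite passages):
Total corners: 14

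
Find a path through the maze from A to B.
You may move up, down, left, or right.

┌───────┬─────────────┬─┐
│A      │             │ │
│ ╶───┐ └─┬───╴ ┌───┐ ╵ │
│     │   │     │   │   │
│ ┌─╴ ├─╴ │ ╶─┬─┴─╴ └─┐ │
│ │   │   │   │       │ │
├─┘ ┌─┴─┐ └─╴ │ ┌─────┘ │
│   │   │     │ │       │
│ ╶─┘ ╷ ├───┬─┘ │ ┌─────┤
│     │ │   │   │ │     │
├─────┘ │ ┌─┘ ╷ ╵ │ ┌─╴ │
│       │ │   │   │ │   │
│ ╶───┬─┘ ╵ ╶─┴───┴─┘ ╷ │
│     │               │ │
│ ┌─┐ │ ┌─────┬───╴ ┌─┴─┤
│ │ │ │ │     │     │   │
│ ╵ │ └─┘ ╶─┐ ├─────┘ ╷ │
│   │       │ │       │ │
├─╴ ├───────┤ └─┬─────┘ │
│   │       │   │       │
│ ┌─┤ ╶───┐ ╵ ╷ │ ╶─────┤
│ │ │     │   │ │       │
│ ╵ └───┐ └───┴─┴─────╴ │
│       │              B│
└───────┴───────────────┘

Finding the shortest path through the maze:
Path length: 46 steps
Directions: down → right → right → down → left → down → left → down → right → right → up → right → down → down → left → left → left → down → right → right → down → down → right → right → up → right → right → down → down → down → left → up → left → left → left → down → right → right → down → right → right → right → right → right → right → right

Solution:

┌───────┬─────────────┬─┐
│A      │             │ │
│ ╶───┐ └─┬───╴ ┌───┐ ╵ │
│↳ → ↓│   │     │   │   │
│ ┌─╴ ├─╴ │ ╶─┬─┴─╴ └─┐ │
│ │↓ ↲│   │   │       │ │
├─┘ ┌─┴─┐ └─╴ │ ┌─────┘ │
│↓ ↲│↱ ↓│     │ │       │
│ ╶─┘ ╷ ├───┬─┘ │ ┌─────┤
│↳ → ↑│↓│   │   │ │     │
├─────┘ │ ┌─┘ ╷ ╵ │ ┌─╴ │
│↓ ← ← ↲│ │   │   │ │   │
│ ╶───┬─┘ ╵ ╶─┴───┴─┘ ╷ │
│↳ → ↓│               │ │
│ ┌─┐ │ ┌─────┬───╴ ┌─┴─┤
│ │ │↓│ │↱ → ↓│     │   │
│ ╵ │ └─┘ ╶─┐ ├─────┘ ╷ │
│   │↳ → ↑  │↓│       │ │
├─╴ ├───────┤ └─┬─────┘ │
│   │↓ ← ← ↰│↓  │       │
│ ┌─┤ ╶───┐ ╵ ╷ │ ╶─────┤
│ │ │↳ → ↓│↑ ↲│ │       │
│ ╵ └───┐ └───┴─┴─────╴ │
│       │↳ → → → → → → B│
└───────┴───────────────┘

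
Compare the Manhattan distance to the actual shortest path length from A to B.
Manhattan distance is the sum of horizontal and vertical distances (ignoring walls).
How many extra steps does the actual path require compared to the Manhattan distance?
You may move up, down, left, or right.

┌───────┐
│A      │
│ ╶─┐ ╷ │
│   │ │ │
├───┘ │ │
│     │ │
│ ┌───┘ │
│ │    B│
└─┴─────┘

Manhattan distance: |3 - 0| + |3 - 0| = 6
Actual path length: 6
Extra steps: 6 - 6 = 0

Solution:

┌───────┐
│A → → ↓│
│ ╶─┐ ╷ │
│   │ │↓│
├───┘ │ │
│     │↓│
│ ┌───┘ │
│ │    B│
└─┴─────┘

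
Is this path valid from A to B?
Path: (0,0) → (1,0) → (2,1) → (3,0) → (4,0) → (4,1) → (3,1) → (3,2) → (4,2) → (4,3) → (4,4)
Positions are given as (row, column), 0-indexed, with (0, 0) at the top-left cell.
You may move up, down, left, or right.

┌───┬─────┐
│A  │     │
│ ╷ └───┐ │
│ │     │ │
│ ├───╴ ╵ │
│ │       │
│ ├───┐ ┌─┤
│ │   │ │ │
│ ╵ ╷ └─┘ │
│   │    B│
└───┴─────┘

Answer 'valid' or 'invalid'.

Checking path validity:
Result: Invalid move at step 2: cannot move from (1, 0) to (2, 1).

invalid

Correct solution:

┌───┬─────┐
│A  │     │
│ ╷ └───┐ │
│↓│     │ │
│ ├───╴ ╵ │
│↓│       │
│ ├───┐ ┌─┤
│↓│↱ ↓│ │ │
│ ╵ ╷ └─┘ │
│↳ ↑│↳ → B│
└───┴─────┘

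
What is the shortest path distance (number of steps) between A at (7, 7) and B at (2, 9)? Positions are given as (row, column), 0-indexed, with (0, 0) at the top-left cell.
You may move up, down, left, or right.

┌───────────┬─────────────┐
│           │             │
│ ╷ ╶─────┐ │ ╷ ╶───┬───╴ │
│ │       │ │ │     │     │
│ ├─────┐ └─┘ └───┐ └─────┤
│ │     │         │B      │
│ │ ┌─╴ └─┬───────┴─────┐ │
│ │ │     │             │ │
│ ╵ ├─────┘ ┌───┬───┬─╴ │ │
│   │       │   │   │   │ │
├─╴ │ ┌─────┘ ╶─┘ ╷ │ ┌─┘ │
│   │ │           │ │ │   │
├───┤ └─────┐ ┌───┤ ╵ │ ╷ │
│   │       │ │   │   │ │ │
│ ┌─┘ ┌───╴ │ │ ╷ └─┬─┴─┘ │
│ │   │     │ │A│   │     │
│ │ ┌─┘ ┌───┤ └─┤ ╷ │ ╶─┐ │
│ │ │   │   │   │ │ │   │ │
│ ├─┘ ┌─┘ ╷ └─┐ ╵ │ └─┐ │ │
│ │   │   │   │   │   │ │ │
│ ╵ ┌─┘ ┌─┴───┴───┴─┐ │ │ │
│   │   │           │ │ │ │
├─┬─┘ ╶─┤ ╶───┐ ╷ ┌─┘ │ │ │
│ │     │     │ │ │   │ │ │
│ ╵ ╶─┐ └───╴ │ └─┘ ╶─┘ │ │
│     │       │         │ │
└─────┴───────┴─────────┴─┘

Finding path from (7, 7) to (2, 9):
Path: (7,7) → (6,7) → (6,8) → (7,8) → (7,9) → (8,9) → (9,9) → (9,10) → (10,10) → (11,10) → (11,9) → (12,9) → (12,10) → (12,11) → (11,11) → (10,11) → (9,11) → (8,11) → (8,10) → (7,10) → (7,11) → (7,12) → (6,12) → (5,12) → (4,12) → (3,12) → (2,12) → (2,11) → (2,10) → (2,9)
Distance: 29 steps

Solution:

┌───────────┬─────────────┐
│           │             │
│ ╷ ╶─────┐ │ ╷ ╶───┬───╴ │
│ │       │ │ │     │     │
│ ├─────┐ └─┘ └───┐ └─────┤
│ │     │         │B ← ← ↰│
│ │ ┌─╴ └─┬───────┴─────┐ │
│ │ │     │             │↑│
│ ╵ ├─────┘ ┌───┬───┬─╴ │ │
│   │       │   │   │   │↑│
├─╴ │ ┌─────┘ ╶─┘ ╷ │ ┌─┘ │
│   │ │           │ │ │  ↑│
├───┤ └─────┐ ┌───┤ ╵ │ ╷ │
│   │       │ │↱ ↓│   │ │↑│
│ ┌─┘ ┌───╴ │ │ ╷ └─┬─┴─┘ │
│ │   │     │ │A│↳ ↓│↱ → ↑│
│ │ ┌─┘ ┌───┤ └─┤ ╷ │ ╶─┐ │
│ │ │   │   │   │ │↓│↑ ↰│ │
│ ├─┘ ┌─┘ ╷ └─┐ ╵ │ └─┐ │ │
│ │   │   │   │   │↳ ↓│↑│ │
│ ╵ ┌─┘ ┌─┴───┴───┴─┐ │ │ │
│   │   │           │↓│↑│ │
├─┬─┘ ╶─┤ ╶───┐ ╷ ┌─┘ │ │ │
│ │     │     │ │ │↓ ↲│↑│ │
│ ╵ ╶─┐ └───╴ │ └─┘ ╶─┘ │ │
│     │       │    ↳ → ↑│ │
└─────┴───────┴─────────┴─┘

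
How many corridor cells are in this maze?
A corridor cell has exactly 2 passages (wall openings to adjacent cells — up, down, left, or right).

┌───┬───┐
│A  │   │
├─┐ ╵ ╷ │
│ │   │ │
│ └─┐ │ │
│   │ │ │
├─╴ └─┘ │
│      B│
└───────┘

Counting cells with exactly 2 passages:
Total corridor cells: 10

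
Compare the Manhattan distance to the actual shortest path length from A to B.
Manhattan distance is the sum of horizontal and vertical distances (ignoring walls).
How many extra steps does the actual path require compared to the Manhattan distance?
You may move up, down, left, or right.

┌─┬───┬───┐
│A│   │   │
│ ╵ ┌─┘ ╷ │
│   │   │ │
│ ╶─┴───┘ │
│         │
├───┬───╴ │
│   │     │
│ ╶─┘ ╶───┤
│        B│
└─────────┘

Manhattan distance: |4 - 0| + |4 - 0| = 8
Actual path length: 12
Extra steps: 12 - 8 = 4

Solution:

┌─┬───┬───┐
│A│   │   │
│ ╵ ┌─┘ ╷ │
│↓  │   │ │
│ ╶─┴───┘ │
│↳ → → → ↓│
├───┬───╴ │
│   │↓ ← ↲│
│ ╶─┘ ╶───┤
│    ↳ → B│
└─────────┘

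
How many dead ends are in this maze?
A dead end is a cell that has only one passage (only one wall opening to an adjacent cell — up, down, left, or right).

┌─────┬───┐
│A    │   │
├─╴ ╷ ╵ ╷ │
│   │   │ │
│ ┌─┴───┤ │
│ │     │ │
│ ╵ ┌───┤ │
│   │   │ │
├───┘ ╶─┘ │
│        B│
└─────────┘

Checking each cell for number of passages:

Dead ends found at positions:
  (0, 0)
  (2, 3)
  (3, 3)
  (4, 0)
Total dead ends: 4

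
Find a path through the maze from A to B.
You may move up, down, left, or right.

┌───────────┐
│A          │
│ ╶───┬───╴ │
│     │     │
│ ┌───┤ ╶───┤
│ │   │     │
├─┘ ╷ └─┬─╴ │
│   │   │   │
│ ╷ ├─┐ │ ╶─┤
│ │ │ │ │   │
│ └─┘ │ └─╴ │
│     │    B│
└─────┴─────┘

Finding the shortest path through the maze:
Path length: 16 steps
Directions: right → right → right → right → right → down → left → left → down → right → right → down → left → down → right → down

Solution:

┌───────────┐
│A → → → → ↓│
│ ╶───┬───╴ │
│     │↓ ← ↲│
│ ┌───┤ ╶───┤
│ │   │↳ → ↓│
├─┘ ╷ └─┬─╴ │
│   │   │↓ ↲│
│ ╷ ├─┐ │ ╶─┤
│ │ │ │ │↳ ↓│
│ └─┘ │ └─╴ │
│     │    B│
└─────┴─────┘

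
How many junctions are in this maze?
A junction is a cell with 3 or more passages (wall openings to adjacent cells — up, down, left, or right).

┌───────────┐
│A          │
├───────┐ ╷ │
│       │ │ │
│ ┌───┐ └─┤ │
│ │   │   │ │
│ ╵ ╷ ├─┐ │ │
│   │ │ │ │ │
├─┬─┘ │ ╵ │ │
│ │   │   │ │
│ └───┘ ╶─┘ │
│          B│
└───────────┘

Checking each cell for number of passages:

Junctions found (3+ passages):
  (0, 4): 3 passages
  (4, 3): 3 passages
  (5, 3): 3 passages
Total junctions: 3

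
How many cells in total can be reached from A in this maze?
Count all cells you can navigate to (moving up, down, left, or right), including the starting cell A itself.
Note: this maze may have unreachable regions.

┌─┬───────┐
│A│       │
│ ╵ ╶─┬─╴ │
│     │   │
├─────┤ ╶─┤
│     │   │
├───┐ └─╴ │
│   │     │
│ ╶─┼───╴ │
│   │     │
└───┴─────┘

Using BFS/flood-fill to find all reachable cells from A:
Maze size: 5 × 5 = 25 total cells
4 cell(s) are walled off and cannot be reached from A.
Reachable cells: 21

Reachable region (· marks reachable cells):

┌─┬───────┐
│A│· · · ·│
│ ╵ ╶─┬─╴ │
│· · ·│· ·│
├─────┤ ╶─┤
│· · ·│· ·│
├───┐ └─╴ │
│   │· · ·│
│ ╶─┼───╴ │
│   │· · ·│
└───┴─────┘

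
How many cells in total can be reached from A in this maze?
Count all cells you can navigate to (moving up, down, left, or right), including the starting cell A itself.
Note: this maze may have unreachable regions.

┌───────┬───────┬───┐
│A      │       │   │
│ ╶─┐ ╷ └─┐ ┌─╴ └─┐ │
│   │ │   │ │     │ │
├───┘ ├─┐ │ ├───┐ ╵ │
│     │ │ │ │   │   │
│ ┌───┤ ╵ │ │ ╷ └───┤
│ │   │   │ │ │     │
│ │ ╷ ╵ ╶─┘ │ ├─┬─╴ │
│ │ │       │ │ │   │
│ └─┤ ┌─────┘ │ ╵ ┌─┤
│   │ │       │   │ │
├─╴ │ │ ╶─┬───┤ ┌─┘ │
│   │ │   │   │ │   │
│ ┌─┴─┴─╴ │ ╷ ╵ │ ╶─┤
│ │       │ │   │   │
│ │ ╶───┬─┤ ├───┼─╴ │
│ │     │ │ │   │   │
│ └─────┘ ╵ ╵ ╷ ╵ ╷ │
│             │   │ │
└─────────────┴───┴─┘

Using BFS/flood-fill to find all reachable cells from A:
Maze size: 10 × 10 = 100 total cells
All cells are reachable — the maze is fully connected.
Reachable cells: 100

Reachable region (· marks reachable cells):

┌───────┬───────┬───┐
│A · · ·│· · · ·│· ·│
│ ╶─┐ ╷ └─┐ ┌─╴ └─┐ │
│· ·│·│· ·│·│· · ·│·│
├───┘ ├─┐ │ ├───┐ ╵ │
│· · ·│·│·│·│· ·│· ·│
│ ┌───┤ ╵ │ │ ╷ └───┤
│·│· ·│· ·│·│·│· · ·│
│ │ ╷ ╵ ╶─┘ │ ├─┬─╴ │
│·│·│· · · ·│·│·│· ·│
│ └─┤ ┌─────┘ │ ╵ ┌─┤
│· ·│·│· · · ·│· ·│·│
├─╴ │ │ ╶─┬───┤ ┌─┘ │
│· ·│·│· ·│· ·│·│· ·│
│ ┌─┴─┴─╴ │ ╷ ╵ │ ╶─┤
│·│· · · ·│·│· ·│· ·│
│ │ ╶───┬─┤ ├───┼─╴ │
│·│· · ·│·│·│· ·│· ·│
│ └─────┘ ╵ ╵ ╷ ╵ ╷ │
│· · · · · · ·│· ·│·│
└─────────────┴───┴─┘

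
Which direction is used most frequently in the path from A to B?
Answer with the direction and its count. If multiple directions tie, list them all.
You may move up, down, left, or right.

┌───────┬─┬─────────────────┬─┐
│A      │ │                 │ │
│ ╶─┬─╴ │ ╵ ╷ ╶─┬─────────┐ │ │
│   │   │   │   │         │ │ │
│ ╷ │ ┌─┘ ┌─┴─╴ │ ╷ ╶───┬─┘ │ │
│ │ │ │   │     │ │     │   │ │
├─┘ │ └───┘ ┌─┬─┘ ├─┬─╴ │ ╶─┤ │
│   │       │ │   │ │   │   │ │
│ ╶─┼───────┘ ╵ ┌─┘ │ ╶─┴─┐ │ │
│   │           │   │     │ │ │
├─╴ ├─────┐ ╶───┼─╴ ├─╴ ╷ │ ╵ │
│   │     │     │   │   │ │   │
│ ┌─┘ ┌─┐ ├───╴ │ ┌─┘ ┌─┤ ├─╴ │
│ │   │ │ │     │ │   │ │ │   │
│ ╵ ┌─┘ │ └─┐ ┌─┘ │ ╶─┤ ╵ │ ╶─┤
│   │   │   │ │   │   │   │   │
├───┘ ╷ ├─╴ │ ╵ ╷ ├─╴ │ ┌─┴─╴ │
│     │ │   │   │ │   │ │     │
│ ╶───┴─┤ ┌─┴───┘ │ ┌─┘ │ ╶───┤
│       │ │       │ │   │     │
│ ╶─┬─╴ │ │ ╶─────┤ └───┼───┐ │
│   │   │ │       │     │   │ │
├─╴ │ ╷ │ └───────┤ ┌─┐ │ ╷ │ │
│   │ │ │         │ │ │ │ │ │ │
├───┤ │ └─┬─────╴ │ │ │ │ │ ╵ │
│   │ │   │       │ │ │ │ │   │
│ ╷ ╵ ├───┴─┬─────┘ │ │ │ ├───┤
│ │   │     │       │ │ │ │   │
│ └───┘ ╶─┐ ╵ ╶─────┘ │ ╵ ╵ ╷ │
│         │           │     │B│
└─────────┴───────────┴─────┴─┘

Directions: right, right, right, down, left, down, down, right, right, right, up, right, right, up, left, up, right, right, right, right, right, right, right, down, down, left, down, right, down, down, right, down, left, down, right, down, left, left, down, right, right, down, down, down, left, up, up, left, down, down, down, down, right, up, right, down
Counts: {'right': 22, 'down': 20, 'left': 8, 'up': 6}
Most common: right (22 times)

Solution:

┌───────┬─┬─────────────────┬─┐
│A → → ↓│ │  ↱ → → → → → → ↓│ │
│ ╶─┬─╴ │ ╵ ╷ ╶─┬─────────┐ │ │
│   │↓ ↲│   │↑ ↰│         │↓│ │
│ ╷ │ ┌─┘ ┌─┴─╴ │ ╷ ╶───┬─┘ │ │
│ │ │↓│   │↱ → ↑│ │     │↓ ↲│ │
├─┘ │ └───┘ ┌─┬─┘ ├─┬─╴ │ ╶─┤ │
│   │↳ → → ↑│ │   │ │   │↳ ↓│ │
│ ╶─┼───────┘ ╵ ┌─┘ │ ╶─┴─┐ │ │
│   │           │   │     │↓│ │
├─╴ ├─────┐ ╶───┼─╴ ├─╴ ╷ │ ╵ │
│   │     │     │   │   │ │↳ ↓│
│ ┌─┘ ┌─┐ ├───╴ │ ┌─┘ ┌─┤ ├─╴ │
│ │   │ │ │     │ │   │ │ │↓ ↲│
│ ╵ ┌─┘ │ └─┐ ┌─┘ │ ╶─┤ ╵ │ ╶─┤
│   │   │   │ │   │   │   │↳ ↓│
├───┘ ╷ ├─╴ │ ╵ ╷ ├─╴ │ ┌─┴─╴ │
│     │ │   │   │ │   │ │↓ ← ↲│
│ ╶───┴─┤ ┌─┴───┘ │ ┌─┘ │ ╶───┤
│       │ │       │ │   │↳ → ↓│
│ ╶─┬─╴ │ │ ╶─────┤ └───┼───┐ │
│   │   │ │       │     │↓ ↰│↓│
├─╴ │ ╷ │ └───────┤ ┌─┐ │ ╷ │ │
│   │ │ │         │ │ │ │↓│↑│↓│
├───┤ │ └─┬─────╴ │ │ │ │ │ ╵ │
│   │ │   │       │ │ │ │↓│↑ ↲│
│ ╷ ╵ ├───┴─┬─────┘ │ │ │ ├───┤
│ │   │     │       │ │ │↓│↱ ↓│
│ └───┘ ╶─┐ ╵ ╶─────┘ │ ╵ ╵ ╷ │
│         │           │  ↳ ↑│B│
└─────────┴───────────┴─────┴─┘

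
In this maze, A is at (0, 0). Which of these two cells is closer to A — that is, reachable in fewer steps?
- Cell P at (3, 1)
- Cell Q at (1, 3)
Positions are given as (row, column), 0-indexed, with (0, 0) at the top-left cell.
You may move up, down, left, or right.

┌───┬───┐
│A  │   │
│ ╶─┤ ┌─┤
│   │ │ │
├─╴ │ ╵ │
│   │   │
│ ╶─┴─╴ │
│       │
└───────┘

Shortest path A → P at (3, 1): 6 steps
Shortest path A → Q at (1, 3): 10 steps

P is closer (6 steps vs 10 steps).

Path to P:

┌───┬───┐
│A  │   │
│ ╶─┤ ┌─┤
│↳ ↓│ │ │
├─╴ │ ╵ │
│↓ ↲│   │
│ ╶─┴─╴ │
│↳ P    │
└───────┘

Path to Q:

┌───┬───┐
│A  │   │
│ ╶─┤ ┌─┤
│↳ ↓│ │Q│
├─╴ │ ╵ │
│↓ ↲│  ↑│
│ ╶─┴─╴ │
│↳ → → ↑│
└───────┘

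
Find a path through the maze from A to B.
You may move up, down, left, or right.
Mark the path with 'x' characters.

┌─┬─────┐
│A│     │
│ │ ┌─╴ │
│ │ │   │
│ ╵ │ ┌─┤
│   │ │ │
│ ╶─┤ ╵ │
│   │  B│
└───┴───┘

Finding the shortest path through the maze:
Path length: 12 steps
Directions: down → down → right → up → up → right → right → down → left → down → down → right

Solution:

┌─┬─────┐
│A│x x x│
│ │ ┌─╴ │
│x│x│x x│
│ ╵ │ ┌─┤
│x x│x│ │
│ ╶─┤ ╵ │
│   │x B│
└───┴───┘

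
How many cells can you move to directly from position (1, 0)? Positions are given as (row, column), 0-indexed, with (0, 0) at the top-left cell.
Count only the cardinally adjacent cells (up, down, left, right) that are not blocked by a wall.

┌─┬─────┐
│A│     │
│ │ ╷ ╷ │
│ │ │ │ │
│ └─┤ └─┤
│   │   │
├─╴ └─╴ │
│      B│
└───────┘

Checking passable neighbors of (1, 0):
Neighbors: (0, 0), (2, 0)
Count: 2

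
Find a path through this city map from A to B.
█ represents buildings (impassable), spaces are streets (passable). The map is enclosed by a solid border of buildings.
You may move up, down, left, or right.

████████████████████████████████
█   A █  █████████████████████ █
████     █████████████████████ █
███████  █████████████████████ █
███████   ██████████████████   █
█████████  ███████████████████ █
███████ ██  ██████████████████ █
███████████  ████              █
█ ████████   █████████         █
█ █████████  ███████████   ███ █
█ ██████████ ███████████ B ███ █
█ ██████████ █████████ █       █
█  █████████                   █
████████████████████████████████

Finding the shortest path from A to B:
Movement: cardinal only
Path length: 34 steps
Directions: down → right → right → right → down → down → right → right → down → right → down → right → down → down → down → right → down → down → down → right → right → right → right → right → right → right → right → right → right → right → right → up → up → right

Solution:

████████████████████████████████
█   A █  █████████████████████ █
████↳→→↓ █████████████████████ █
███████↓ █████████████████████ █
███████↳→↓██████████████████   █
█████████↳↓███████████████████ █
███████ ██↳↓██████████████████ █
███████████↓ ████              █
█ ████████ ↓ █████████         █
█ █████████↳↓███████████   ███ █
█ ██████████↓███████████↱B ███ █
█ ██████████↓█████████ █↑      █
█  █████████↳→→→→→→→→→→→↑      █
████████████████████████████████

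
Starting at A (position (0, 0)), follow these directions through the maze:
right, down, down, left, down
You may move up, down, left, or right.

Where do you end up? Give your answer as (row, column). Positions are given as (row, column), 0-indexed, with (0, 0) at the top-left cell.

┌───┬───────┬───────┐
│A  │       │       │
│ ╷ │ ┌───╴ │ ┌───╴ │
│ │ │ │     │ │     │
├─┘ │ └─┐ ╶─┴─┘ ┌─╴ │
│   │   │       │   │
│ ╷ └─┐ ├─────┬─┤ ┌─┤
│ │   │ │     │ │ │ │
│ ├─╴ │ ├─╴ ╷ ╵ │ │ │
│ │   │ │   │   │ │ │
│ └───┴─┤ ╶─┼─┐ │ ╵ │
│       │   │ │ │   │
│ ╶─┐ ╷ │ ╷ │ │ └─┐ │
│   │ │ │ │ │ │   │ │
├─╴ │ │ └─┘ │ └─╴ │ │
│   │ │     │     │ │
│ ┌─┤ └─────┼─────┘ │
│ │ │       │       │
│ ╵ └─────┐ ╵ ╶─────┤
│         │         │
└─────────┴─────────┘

Following directions step by step:
Start: (0, 0)
  right: (0, 0) → (0, 1)
  down: (0, 1) → (1, 1)
  down: (1, 1) → (2, 1)
  left: (2, 1) → (2, 0)
  down: (2, 0) → (3, 0)
Final position: (3, 0)

Path taken:

┌───┬───────┬───────┐
│A ↓│       │       │
│ ╷ │ ┌───╴ │ ┌───╴ │
│ │↓│ │     │ │     │
├─┘ │ └─┐ ╶─┴─┘ ┌─╴ │
│↓ ↲│   │       │   │
│ ╷ └─┐ ├─────┬─┤ ┌─┤
│B│   │ │     │ │ │ │
│ ├─╴ │ ├─╴ ╷ ╵ │ │ │
│ │   │ │   │   │ │ │
│ └───┴─┤ ╶─┼─┐ │ ╵ │
│       │   │ │ │   │
│ ╶─┐ ╷ │ ╷ │ │ └─┐ │
│   │ │ │ │ │ │   │ │
├─╴ │ │ └─┘ │ └─╴ │ │
│   │ │     │     │ │
│ ┌─┤ └─────┼─────┘ │
│ │ │       │       │
│ ╵ └─────┐ ╵ ╶─────┤
│         │         │
└─────────┴─────────┘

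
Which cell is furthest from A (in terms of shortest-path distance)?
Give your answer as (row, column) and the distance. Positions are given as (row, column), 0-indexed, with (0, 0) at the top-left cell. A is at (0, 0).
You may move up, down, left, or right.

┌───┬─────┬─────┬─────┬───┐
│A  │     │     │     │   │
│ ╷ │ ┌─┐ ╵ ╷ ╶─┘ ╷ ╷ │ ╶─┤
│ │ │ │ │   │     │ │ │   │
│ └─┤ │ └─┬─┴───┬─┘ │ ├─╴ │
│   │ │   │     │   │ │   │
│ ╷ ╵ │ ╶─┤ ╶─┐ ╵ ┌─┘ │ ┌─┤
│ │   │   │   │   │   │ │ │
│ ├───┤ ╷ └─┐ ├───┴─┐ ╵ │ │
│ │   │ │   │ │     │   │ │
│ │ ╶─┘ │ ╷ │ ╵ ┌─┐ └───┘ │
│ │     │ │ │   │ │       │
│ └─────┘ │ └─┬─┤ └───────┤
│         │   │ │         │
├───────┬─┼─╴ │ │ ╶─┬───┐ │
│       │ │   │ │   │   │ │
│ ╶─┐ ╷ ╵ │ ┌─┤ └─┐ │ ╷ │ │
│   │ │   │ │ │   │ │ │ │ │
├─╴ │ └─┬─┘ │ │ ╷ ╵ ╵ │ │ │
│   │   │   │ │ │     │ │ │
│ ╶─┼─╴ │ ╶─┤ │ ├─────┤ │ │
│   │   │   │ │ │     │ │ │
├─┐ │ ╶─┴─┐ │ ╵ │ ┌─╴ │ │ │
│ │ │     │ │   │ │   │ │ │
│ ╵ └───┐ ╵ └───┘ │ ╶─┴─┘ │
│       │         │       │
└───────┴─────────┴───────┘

Computing BFS distances from A to all cells:
Furthest cell: (8, 6)
Distance: 62 steps

Path from A to the furthest cell:

┌───┬─────┬─────┬─────┬───┐
│A  │     │     │     │   │
│ ╷ │ ┌─┐ ╵ ╷ ╶─┘ ╷ ╷ │ ╶─┤
│↓│ │ │ │   │     │ │ │   │
│ └─┤ │ └─┬─┴───┬─┘ │ ├─╴ │
│↓  │ │   │     │   │ │   │
│ ╷ ╵ │ ╶─┤ ╶─┐ ╵ ┌─┘ │ ┌─┤
│↓│   │   │   │   │   │ │ │
│ ├───┤ ╷ └─┐ ├───┴─┐ ╵ │ │
│↓│   │ │↱ ↓│ │     │   │ │
│ │ ╶─┘ │ ╷ │ ╵ ┌─┐ └───┘ │
│↓│     │↑│↓│   │ │       │
│ └─────┘ │ └─┬─┤ └───────┤
│↳ → → → ↑│↳ ↓│ │↓ ← ← ← ↰│
├───────┬─┼─╴ │ │ ╶─┬───┐ │
│       │ │↓ ↲│ │↳ ↓│   │↑│
│ ╶─┐ ╷ ╵ │ ┌─┤ └─┐ │ ╷ │ │
│   │ │   │↓│B│↓ ↰│↓│ │ │↑│
├─╴ │ └─┬─┘ │ │ ╷ ╵ ╵ │ │ │
│   │   │↓ ↲│↑│↓│↑ ↲  │ │↑│
│ ╶─┼─╴ │ ╶─┤ │ ├─────┤ │ │
│   │   │↳ ↓│↑│↓│↱ → ↓│ │↑│
├─┐ │ ╶─┴─┐ │ ╵ │ ┌─╴ │ │ │
│ │ │     │↓│↑ ↲│↑│↓ ↲│ │↑│
│ ╵ └───┐ ╵ └───┘ │ ╶─┴─┘ │
│       │  ↳ → → ↑│↳ → → ↑│
└───────┴─────────┴───────┘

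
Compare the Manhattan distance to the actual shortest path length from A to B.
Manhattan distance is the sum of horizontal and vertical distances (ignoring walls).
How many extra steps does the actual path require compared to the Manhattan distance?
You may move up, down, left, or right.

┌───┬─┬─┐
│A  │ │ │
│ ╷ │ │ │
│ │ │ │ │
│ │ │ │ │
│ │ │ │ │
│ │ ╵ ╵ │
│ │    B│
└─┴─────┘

Manhattan distance: |3 - 0| + |3 - 0| = 6
Actual path length: 6
Extra steps: 6 - 6 = 0

Solution:

┌───┬─┬─┐
│A ↓│ │ │
│ ╷ │ │ │
│ │↓│ │ │
│ │ │ │ │
│ │↓│ │ │
│ │ ╵ ╵ │
│ │↳ → B│
└─┴─────┘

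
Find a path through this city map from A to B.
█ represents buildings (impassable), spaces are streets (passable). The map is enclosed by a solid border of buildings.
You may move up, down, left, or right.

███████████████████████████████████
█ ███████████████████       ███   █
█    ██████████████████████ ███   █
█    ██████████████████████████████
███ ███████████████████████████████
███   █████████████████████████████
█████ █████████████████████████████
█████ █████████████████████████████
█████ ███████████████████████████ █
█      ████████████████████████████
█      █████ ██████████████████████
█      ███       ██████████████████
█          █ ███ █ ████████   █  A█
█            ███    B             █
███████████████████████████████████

Finding the shortest path from A to B:
Movement: cardinal only
Path length: 14 steps
Directions: down → left → left → left → left → left → left → left → left → left → left → left → left → left

Solution:

███████████████████████████████████
█ ███████████████████       ███   █
█    ██████████████████████ ███   █
█    ██████████████████████████████
███ ███████████████████████████████
███   █████████████████████████████
█████ █████████████████████████████
█████ █████████████████████████████
█████ ███████████████████████████ █
█      ████████████████████████████
█      █████ ██████████████████████
█      ███       ██████████████████
█          █ ███ █ ████████   █  A█
█            ███    B←←←←←←←←←←←←↲█
███████████████████████████████████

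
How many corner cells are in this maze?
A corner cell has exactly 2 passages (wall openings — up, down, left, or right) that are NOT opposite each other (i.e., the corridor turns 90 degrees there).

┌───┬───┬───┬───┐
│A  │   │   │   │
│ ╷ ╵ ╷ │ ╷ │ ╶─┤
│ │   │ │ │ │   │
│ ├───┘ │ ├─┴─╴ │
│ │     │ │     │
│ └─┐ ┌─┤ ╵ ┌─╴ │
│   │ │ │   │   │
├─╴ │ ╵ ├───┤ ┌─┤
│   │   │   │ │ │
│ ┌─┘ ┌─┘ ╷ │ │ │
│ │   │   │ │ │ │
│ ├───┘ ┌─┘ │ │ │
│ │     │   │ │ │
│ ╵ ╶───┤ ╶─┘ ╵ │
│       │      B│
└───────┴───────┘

Counting corner cells (2 non-opposite passages):
Total corners: 34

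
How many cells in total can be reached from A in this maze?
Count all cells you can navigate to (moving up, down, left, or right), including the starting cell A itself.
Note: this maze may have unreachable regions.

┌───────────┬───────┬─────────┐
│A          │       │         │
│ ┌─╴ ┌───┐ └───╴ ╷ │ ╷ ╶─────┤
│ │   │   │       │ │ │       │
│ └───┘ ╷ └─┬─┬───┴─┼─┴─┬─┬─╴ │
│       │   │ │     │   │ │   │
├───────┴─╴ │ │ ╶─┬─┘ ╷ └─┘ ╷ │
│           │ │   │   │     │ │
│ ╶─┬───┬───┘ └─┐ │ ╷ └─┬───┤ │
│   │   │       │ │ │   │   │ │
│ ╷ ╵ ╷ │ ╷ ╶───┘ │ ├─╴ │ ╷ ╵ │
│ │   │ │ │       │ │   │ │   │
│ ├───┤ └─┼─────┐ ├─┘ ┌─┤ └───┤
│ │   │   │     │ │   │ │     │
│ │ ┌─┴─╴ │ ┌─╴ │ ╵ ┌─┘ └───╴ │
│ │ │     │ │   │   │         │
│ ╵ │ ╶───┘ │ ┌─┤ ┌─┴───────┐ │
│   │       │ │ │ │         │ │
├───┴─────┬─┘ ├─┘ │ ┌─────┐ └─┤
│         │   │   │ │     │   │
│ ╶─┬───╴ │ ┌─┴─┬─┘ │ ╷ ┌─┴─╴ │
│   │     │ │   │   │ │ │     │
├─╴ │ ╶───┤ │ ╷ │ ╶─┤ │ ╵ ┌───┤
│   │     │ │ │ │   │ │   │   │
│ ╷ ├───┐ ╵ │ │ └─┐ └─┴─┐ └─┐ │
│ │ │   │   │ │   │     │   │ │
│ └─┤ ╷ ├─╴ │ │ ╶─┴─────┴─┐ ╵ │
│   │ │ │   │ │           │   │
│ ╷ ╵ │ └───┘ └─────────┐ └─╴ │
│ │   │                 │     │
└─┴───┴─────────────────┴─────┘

Using BFS/flood-fill to find all reachable cells from A:
Maze size: 15 × 15 = 225 total cells
69 cell(s) are walled off and cannot be reached from A.
Reachable cells: 156

Reachable region (· marks reachable cells):

┌───────────┬───────┬─────────┐
│A · · · · ·│· · · ·│         │
│ ┌─╴ ┌───┐ └───╴ ╷ │ ╷ ╶─────┤
│·│· ·│· ·│· · · ·│·│ │       │
│ └───┘ ╷ └─┬─┬───┴─┼─┴─┬─┬─╴ │
│· · · ·│· ·│ │     │   │ │   │
├───────┴─╴ │ │ ╶─┬─┘ ╷ └─┘ ╷ │
│· · · · · ·│ │   │   │     │ │
│ ╶─┬───┬───┘ └─┐ │ ╷ └─┬───┤ │
│· ·│· ·│       │ │ │   │   │ │
│ ╷ ╵ ╷ │ ╷ ╶───┘ │ ├─╴ │ ╷ ╵ │
│·│· ·│·│ │       │ │   │ │   │
│ ├───┤ └─┼─────┐ ├─┘ ┌─┤ └───┤
│·│· ·│· ·│· · ·│ │   │ │     │
│ │ ┌─┴─╴ │ ┌─╴ │ ╵ ┌─┘ └───╴ │
│·│·│· · ·│·│· ·│   │         │
│ ╵ │ ╶───┘ │ ┌─┤ ┌─┴───────┐ │
│· ·│· · · ·│·│ │ │· · · · ·│ │
├───┴─────┬─┘ ├─┘ │ ┌─────┐ └─┤
│· · · · ·│· ·│   │·│· · ·│· ·│
│ ╶─┬───╴ │ ┌─┴─┬─┘ │ ╷ ┌─┴─╴ │
│· ·│· · ·│·│· ·│· ·│·│·│· · ·│
├─╴ │ ╶───┤ │ ╷ │ ╶─┤ │ ╵ ┌───┤
│· ·│· · ·│·│·│·│· ·│·│· ·│· ·│
│ ╷ ├───┐ ╵ │ │ └─┐ └─┴─┐ └─┐ │
│·│·│· ·│· ·│·│· ·│· · ·│· ·│·│
│ └─┤ ╷ ├─╴ │ │ ╶─┴─────┴─┐ ╵ │
│· ·│·│·│· ·│·│· · · · · ·│· ·│
│ ╷ ╵ │ └───┘ └─────────┐ └─╴ │
│·│· ·│· · · · · · · · ·│· · ·│
└─┴───┴─────────────────┴─────┘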